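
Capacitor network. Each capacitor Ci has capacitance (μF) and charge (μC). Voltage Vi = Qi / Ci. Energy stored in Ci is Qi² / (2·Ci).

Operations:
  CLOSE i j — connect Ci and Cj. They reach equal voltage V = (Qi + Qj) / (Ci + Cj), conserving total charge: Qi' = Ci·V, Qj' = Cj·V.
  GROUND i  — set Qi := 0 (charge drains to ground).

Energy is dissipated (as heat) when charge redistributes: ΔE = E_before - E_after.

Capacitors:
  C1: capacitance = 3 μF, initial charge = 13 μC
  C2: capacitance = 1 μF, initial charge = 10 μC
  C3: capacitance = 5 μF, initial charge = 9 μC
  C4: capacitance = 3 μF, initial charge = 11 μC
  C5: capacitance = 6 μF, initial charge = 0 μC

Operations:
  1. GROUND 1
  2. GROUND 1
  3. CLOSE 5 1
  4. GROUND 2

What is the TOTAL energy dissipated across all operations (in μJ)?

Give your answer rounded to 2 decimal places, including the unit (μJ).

Initial: C1(3μF, Q=13μC, V=4.33V), C2(1μF, Q=10μC, V=10.00V), C3(5μF, Q=9μC, V=1.80V), C4(3μF, Q=11μC, V=3.67V), C5(6μF, Q=0μC, V=0.00V)
Op 1: GROUND 1: Q1=0; energy lost=28.167
Op 2: GROUND 1: Q1=0; energy lost=0.000
Op 3: CLOSE 5-1: Q_total=0.00, C_total=9.00, V=0.00; Q5=0.00, Q1=0.00; dissipated=0.000
Op 4: GROUND 2: Q2=0; energy lost=50.000
Total dissipated: 78.167 μJ

Answer: 78.17 μJ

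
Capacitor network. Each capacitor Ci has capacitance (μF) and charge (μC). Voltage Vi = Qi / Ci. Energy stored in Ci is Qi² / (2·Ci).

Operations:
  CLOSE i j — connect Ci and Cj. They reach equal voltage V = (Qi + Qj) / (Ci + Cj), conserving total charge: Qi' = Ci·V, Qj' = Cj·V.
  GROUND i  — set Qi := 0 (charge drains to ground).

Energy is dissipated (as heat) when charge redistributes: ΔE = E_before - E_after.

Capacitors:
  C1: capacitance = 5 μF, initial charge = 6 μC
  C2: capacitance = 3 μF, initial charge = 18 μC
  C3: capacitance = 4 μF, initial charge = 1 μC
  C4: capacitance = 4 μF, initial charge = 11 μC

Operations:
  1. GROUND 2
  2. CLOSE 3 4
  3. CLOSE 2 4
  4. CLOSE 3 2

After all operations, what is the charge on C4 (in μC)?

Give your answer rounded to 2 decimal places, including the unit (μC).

Initial: C1(5μF, Q=6μC, V=1.20V), C2(3μF, Q=18μC, V=6.00V), C3(4μF, Q=1μC, V=0.25V), C4(4μF, Q=11μC, V=2.75V)
Op 1: GROUND 2: Q2=0; energy lost=54.000
Op 2: CLOSE 3-4: Q_total=12.00, C_total=8.00, V=1.50; Q3=6.00, Q4=6.00; dissipated=6.250
Op 3: CLOSE 2-4: Q_total=6.00, C_total=7.00, V=0.86; Q2=2.57, Q4=3.43; dissipated=1.929
Op 4: CLOSE 3-2: Q_total=8.57, C_total=7.00, V=1.22; Q3=4.90, Q2=3.67; dissipated=0.354
Final charges: Q1=6.00, Q2=3.67, Q3=4.90, Q4=3.43

Answer: 3.43 μC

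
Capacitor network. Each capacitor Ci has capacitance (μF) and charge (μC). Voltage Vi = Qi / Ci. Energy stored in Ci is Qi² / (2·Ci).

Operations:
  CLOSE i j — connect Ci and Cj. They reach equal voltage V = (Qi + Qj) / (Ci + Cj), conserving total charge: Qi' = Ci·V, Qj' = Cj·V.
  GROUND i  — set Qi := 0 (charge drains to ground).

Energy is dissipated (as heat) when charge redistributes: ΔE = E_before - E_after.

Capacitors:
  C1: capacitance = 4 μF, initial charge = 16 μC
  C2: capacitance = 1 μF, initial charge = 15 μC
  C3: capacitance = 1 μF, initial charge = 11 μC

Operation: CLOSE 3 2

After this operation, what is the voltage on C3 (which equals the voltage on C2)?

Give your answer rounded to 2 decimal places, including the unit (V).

Initial: C1(4μF, Q=16μC, V=4.00V), C2(1μF, Q=15μC, V=15.00V), C3(1μF, Q=11μC, V=11.00V)
Op 1: CLOSE 3-2: Q_total=26.00, C_total=2.00, V=13.00; Q3=13.00, Q2=13.00; dissipated=4.000

Answer: 13.00 V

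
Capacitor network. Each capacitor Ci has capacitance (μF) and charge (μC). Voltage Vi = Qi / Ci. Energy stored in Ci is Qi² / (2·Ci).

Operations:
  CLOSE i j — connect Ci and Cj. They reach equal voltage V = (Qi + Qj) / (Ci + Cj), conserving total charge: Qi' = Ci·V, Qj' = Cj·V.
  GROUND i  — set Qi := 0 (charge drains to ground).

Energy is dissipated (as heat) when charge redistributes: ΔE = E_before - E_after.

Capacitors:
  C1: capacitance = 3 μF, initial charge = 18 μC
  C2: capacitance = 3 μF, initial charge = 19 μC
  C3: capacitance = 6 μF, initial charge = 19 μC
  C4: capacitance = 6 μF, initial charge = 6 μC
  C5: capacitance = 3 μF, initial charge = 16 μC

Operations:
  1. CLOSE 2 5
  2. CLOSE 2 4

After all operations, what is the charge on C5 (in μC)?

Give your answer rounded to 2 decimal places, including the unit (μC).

Initial: C1(3μF, Q=18μC, V=6.00V), C2(3μF, Q=19μC, V=6.33V), C3(6μF, Q=19μC, V=3.17V), C4(6μF, Q=6μC, V=1.00V), C5(3μF, Q=16μC, V=5.33V)
Op 1: CLOSE 2-5: Q_total=35.00, C_total=6.00, V=5.83; Q2=17.50, Q5=17.50; dissipated=0.750
Op 2: CLOSE 2-4: Q_total=23.50, C_total=9.00, V=2.61; Q2=7.83, Q4=15.67; dissipated=23.361
Final charges: Q1=18.00, Q2=7.83, Q3=19.00, Q4=15.67, Q5=17.50

Answer: 17.50 μC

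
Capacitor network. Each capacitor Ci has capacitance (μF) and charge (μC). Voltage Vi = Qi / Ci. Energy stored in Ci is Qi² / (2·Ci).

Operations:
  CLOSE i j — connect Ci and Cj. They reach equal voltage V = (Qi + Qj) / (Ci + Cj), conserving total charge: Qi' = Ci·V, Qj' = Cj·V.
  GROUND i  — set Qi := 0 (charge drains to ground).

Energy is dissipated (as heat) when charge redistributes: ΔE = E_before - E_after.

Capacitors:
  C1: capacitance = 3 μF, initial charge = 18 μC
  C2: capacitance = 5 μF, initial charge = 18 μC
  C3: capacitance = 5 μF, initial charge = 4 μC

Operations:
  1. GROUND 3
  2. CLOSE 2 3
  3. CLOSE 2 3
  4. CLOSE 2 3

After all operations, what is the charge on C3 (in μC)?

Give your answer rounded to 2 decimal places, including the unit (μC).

Initial: C1(3μF, Q=18μC, V=6.00V), C2(5μF, Q=18μC, V=3.60V), C3(5μF, Q=4μC, V=0.80V)
Op 1: GROUND 3: Q3=0; energy lost=1.600
Op 2: CLOSE 2-3: Q_total=18.00, C_total=10.00, V=1.80; Q2=9.00, Q3=9.00; dissipated=16.200
Op 3: CLOSE 2-3: Q_total=18.00, C_total=10.00, V=1.80; Q2=9.00, Q3=9.00; dissipated=0.000
Op 4: CLOSE 2-3: Q_total=18.00, C_total=10.00, V=1.80; Q2=9.00, Q3=9.00; dissipated=0.000
Final charges: Q1=18.00, Q2=9.00, Q3=9.00

Answer: 9.00 μC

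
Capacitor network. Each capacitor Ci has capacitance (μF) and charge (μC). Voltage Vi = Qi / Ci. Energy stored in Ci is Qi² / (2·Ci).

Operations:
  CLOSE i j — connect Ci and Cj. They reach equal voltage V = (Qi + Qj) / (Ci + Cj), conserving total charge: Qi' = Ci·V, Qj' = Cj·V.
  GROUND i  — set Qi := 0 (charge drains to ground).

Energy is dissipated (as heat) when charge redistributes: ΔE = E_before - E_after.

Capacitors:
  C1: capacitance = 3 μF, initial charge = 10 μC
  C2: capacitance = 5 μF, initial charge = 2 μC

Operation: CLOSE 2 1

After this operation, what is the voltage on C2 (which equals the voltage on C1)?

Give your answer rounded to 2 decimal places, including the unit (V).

Answer: 1.50 V

Derivation:
Initial: C1(3μF, Q=10μC, V=3.33V), C2(5μF, Q=2μC, V=0.40V)
Op 1: CLOSE 2-1: Q_total=12.00, C_total=8.00, V=1.50; Q2=7.50, Q1=4.50; dissipated=8.067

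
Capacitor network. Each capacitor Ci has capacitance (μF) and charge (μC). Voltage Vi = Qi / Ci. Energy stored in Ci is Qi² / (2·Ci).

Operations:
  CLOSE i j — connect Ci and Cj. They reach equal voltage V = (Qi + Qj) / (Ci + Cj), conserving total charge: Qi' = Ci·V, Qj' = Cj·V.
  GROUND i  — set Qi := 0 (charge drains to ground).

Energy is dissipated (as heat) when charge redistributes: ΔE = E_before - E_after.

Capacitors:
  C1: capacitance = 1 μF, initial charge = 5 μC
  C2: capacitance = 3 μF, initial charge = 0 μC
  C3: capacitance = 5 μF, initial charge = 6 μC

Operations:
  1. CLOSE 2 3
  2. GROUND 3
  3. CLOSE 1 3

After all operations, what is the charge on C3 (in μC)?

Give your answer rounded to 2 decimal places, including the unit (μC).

Initial: C1(1μF, Q=5μC, V=5.00V), C2(3μF, Q=0μC, V=0.00V), C3(5μF, Q=6μC, V=1.20V)
Op 1: CLOSE 2-3: Q_total=6.00, C_total=8.00, V=0.75; Q2=2.25, Q3=3.75; dissipated=1.350
Op 2: GROUND 3: Q3=0; energy lost=1.406
Op 3: CLOSE 1-3: Q_total=5.00, C_total=6.00, V=0.83; Q1=0.83, Q3=4.17; dissipated=10.417
Final charges: Q1=0.83, Q2=2.25, Q3=4.17

Answer: 4.17 μC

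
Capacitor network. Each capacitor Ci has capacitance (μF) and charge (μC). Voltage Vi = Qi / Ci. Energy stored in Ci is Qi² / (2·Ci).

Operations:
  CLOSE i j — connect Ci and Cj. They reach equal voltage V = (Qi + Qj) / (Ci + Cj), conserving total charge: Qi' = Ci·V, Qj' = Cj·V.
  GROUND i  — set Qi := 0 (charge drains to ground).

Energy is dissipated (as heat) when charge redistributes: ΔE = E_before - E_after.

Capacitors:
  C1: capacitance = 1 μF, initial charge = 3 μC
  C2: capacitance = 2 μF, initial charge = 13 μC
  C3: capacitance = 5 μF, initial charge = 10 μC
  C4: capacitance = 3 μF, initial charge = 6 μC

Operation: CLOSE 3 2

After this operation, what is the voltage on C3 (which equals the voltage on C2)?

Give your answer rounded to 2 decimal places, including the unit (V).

Initial: C1(1μF, Q=3μC, V=3.00V), C2(2μF, Q=13μC, V=6.50V), C3(5μF, Q=10μC, V=2.00V), C4(3μF, Q=6μC, V=2.00V)
Op 1: CLOSE 3-2: Q_total=23.00, C_total=7.00, V=3.29; Q3=16.43, Q2=6.57; dissipated=14.464

Answer: 3.29 V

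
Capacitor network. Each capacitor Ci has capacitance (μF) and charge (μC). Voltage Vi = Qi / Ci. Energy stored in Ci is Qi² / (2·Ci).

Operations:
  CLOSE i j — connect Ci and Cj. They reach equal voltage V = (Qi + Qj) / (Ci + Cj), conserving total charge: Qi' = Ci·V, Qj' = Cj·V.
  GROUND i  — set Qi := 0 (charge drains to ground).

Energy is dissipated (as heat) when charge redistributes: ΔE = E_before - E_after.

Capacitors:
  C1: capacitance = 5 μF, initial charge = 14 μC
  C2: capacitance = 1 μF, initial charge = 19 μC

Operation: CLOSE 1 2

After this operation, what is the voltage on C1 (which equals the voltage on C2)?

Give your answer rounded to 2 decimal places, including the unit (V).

Answer: 5.50 V

Derivation:
Initial: C1(5μF, Q=14μC, V=2.80V), C2(1μF, Q=19μC, V=19.00V)
Op 1: CLOSE 1-2: Q_total=33.00, C_total=6.00, V=5.50; Q1=27.50, Q2=5.50; dissipated=109.350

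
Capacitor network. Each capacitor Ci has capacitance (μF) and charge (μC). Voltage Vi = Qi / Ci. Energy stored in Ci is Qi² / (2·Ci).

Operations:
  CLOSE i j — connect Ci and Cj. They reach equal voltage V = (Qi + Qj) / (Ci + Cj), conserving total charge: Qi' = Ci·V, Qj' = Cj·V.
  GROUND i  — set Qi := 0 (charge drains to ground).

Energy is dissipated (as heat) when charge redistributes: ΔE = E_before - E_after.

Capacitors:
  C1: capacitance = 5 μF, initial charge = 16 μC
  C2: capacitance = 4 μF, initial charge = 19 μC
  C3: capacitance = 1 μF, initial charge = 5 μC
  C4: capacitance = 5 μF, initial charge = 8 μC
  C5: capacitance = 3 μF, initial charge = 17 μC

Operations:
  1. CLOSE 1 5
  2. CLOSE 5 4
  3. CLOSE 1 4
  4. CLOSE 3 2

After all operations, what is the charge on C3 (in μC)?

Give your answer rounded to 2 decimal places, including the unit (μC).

Answer: 4.80 μC

Derivation:
Initial: C1(5μF, Q=16μC, V=3.20V), C2(4μF, Q=19μC, V=4.75V), C3(1μF, Q=5μC, V=5.00V), C4(5μF, Q=8μC, V=1.60V), C5(3μF, Q=17μC, V=5.67V)
Op 1: CLOSE 1-5: Q_total=33.00, C_total=8.00, V=4.12; Q1=20.62, Q5=12.38; dissipated=5.704
Op 2: CLOSE 5-4: Q_total=20.38, C_total=8.00, V=2.55; Q5=7.64, Q4=12.73; dissipated=5.977
Op 3: CLOSE 1-4: Q_total=33.36, C_total=10.00, V=3.34; Q1=16.68, Q4=16.68; dissipated=3.113
Op 4: CLOSE 3-2: Q_total=24.00, C_total=5.00, V=4.80; Q3=4.80, Q2=19.20; dissipated=0.025
Final charges: Q1=16.68, Q2=19.20, Q3=4.80, Q4=16.68, Q5=7.64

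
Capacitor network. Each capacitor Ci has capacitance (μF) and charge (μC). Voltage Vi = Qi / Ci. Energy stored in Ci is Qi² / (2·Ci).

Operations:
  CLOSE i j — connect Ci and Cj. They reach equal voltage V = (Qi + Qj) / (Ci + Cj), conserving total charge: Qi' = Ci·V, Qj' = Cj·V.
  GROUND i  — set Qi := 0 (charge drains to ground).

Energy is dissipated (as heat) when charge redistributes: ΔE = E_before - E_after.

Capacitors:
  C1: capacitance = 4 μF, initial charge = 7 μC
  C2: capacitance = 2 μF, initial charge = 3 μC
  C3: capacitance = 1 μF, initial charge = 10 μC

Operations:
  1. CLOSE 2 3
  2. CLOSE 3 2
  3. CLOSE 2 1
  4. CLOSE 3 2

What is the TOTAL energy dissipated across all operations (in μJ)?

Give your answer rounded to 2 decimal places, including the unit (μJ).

Answer: 29.52 μJ

Derivation:
Initial: C1(4μF, Q=7μC, V=1.75V), C2(2μF, Q=3μC, V=1.50V), C3(1μF, Q=10μC, V=10.00V)
Op 1: CLOSE 2-3: Q_total=13.00, C_total=3.00, V=4.33; Q2=8.67, Q3=4.33; dissipated=24.083
Op 2: CLOSE 3-2: Q_total=13.00, C_total=3.00, V=4.33; Q3=4.33, Q2=8.67; dissipated=0.000
Op 3: CLOSE 2-1: Q_total=15.67, C_total=6.00, V=2.61; Q2=5.22, Q1=10.44; dissipated=4.449
Op 4: CLOSE 3-2: Q_total=9.56, C_total=3.00, V=3.19; Q3=3.19, Q2=6.37; dissipated=0.989
Total dissipated: 29.521 μJ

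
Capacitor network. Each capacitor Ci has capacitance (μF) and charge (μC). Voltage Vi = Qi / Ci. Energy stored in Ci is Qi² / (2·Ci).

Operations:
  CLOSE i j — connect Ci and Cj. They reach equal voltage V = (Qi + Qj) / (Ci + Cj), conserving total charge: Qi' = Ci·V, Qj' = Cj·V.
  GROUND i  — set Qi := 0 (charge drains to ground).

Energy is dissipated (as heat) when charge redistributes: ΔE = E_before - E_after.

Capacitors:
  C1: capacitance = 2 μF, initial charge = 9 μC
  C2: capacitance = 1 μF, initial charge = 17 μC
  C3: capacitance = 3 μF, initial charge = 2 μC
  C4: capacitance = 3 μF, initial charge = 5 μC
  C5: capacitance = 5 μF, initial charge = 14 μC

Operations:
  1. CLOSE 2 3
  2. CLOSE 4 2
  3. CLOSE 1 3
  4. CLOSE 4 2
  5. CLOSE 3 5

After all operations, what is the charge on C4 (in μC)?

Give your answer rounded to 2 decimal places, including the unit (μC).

Answer: 7.31 μC

Derivation:
Initial: C1(2μF, Q=9μC, V=4.50V), C2(1μF, Q=17μC, V=17.00V), C3(3μF, Q=2μC, V=0.67V), C4(3μF, Q=5μC, V=1.67V), C5(5μF, Q=14μC, V=2.80V)
Op 1: CLOSE 2-3: Q_total=19.00, C_total=4.00, V=4.75; Q2=4.75, Q3=14.25; dissipated=100.042
Op 2: CLOSE 4-2: Q_total=9.75, C_total=4.00, V=2.44; Q4=7.31, Q2=2.44; dissipated=3.565
Op 3: CLOSE 1-3: Q_total=23.25, C_total=5.00, V=4.65; Q1=9.30, Q3=13.95; dissipated=0.037
Op 4: CLOSE 4-2: Q_total=9.75, C_total=4.00, V=2.44; Q4=7.31, Q2=2.44; dissipated=0.000
Op 5: CLOSE 3-5: Q_total=27.95, C_total=8.00, V=3.49; Q3=10.48, Q5=17.47; dissipated=3.209
Final charges: Q1=9.30, Q2=2.44, Q3=10.48, Q4=7.31, Q5=17.47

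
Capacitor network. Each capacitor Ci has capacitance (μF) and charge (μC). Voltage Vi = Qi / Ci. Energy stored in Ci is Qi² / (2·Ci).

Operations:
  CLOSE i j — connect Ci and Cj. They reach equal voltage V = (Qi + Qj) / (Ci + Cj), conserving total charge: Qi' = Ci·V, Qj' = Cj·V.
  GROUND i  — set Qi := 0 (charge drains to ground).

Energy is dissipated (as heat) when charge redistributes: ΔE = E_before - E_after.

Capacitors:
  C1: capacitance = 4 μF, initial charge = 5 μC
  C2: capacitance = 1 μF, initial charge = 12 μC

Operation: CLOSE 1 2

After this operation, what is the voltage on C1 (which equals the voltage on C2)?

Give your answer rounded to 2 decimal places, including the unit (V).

Answer: 3.40 V

Derivation:
Initial: C1(4μF, Q=5μC, V=1.25V), C2(1μF, Q=12μC, V=12.00V)
Op 1: CLOSE 1-2: Q_total=17.00, C_total=5.00, V=3.40; Q1=13.60, Q2=3.40; dissipated=46.225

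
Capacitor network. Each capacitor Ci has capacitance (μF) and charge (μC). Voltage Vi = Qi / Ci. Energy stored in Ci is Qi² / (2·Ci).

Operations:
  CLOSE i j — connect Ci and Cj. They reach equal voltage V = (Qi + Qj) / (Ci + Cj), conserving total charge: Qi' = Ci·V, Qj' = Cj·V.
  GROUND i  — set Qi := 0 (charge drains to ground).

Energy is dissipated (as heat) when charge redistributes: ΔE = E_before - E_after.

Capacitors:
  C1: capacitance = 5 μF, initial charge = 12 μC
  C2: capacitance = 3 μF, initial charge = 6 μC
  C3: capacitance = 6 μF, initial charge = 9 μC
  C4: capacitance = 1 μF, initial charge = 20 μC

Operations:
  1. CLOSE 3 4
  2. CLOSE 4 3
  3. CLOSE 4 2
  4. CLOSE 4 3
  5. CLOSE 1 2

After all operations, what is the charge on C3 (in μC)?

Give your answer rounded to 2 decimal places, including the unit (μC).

Initial: C1(5μF, Q=12μC, V=2.40V), C2(3μF, Q=6μC, V=2.00V), C3(6μF, Q=9μC, V=1.50V), C4(1μF, Q=20μC, V=20.00V)
Op 1: CLOSE 3-4: Q_total=29.00, C_total=7.00, V=4.14; Q3=24.86, Q4=4.14; dissipated=146.679
Op 2: CLOSE 4-3: Q_total=29.00, C_total=7.00, V=4.14; Q4=4.14, Q3=24.86; dissipated=0.000
Op 3: CLOSE 4-2: Q_total=10.14, C_total=4.00, V=2.54; Q4=2.54, Q2=7.61; dissipated=1.722
Op 4: CLOSE 4-3: Q_total=27.39, C_total=7.00, V=3.91; Q4=3.91, Q3=23.48; dissipated=1.107
Op 5: CLOSE 1-2: Q_total=19.61, C_total=8.00, V=2.45; Q1=12.25, Q2=7.35; dissipated=0.017
Final charges: Q1=12.25, Q2=7.35, Q3=23.48, Q4=3.91

Answer: 23.48 μC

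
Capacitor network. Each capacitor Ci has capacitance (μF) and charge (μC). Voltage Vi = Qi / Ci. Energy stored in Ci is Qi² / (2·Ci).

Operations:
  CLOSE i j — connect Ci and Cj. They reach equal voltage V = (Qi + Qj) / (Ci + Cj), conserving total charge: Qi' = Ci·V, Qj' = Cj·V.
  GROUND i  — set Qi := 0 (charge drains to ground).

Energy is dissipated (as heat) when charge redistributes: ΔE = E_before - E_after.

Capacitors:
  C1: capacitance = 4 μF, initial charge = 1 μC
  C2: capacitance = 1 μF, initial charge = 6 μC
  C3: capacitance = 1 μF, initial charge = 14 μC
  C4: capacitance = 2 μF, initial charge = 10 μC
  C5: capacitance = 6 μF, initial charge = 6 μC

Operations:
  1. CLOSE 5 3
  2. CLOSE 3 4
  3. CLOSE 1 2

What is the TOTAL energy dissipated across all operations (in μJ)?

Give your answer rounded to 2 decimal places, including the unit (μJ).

Initial: C1(4μF, Q=1μC, V=0.25V), C2(1μF, Q=6μC, V=6.00V), C3(1μF, Q=14μC, V=14.00V), C4(2μF, Q=10μC, V=5.00V), C5(6μF, Q=6μC, V=1.00V)
Op 1: CLOSE 5-3: Q_total=20.00, C_total=7.00, V=2.86; Q5=17.14, Q3=2.86; dissipated=72.429
Op 2: CLOSE 3-4: Q_total=12.86, C_total=3.00, V=4.29; Q3=4.29, Q4=8.57; dissipated=1.531
Op 3: CLOSE 1-2: Q_total=7.00, C_total=5.00, V=1.40; Q1=5.60, Q2=1.40; dissipated=13.225
Total dissipated: 87.184 μJ

Answer: 87.18 μJ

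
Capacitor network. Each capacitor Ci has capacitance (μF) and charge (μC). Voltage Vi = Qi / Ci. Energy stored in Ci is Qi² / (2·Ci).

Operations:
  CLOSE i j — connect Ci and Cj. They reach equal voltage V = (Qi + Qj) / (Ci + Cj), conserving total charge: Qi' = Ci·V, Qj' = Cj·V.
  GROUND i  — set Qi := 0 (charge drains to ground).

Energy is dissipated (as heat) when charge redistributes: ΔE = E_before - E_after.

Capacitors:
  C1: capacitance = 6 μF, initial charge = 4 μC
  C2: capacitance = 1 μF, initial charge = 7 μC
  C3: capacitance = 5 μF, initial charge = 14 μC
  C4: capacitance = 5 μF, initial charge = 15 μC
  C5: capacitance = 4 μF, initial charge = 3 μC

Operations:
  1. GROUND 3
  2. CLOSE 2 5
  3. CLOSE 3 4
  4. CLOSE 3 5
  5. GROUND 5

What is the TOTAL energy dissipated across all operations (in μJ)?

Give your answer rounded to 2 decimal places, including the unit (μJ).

Answer: 52.68 μJ

Derivation:
Initial: C1(6μF, Q=4μC, V=0.67V), C2(1μF, Q=7μC, V=7.00V), C3(5μF, Q=14μC, V=2.80V), C4(5μF, Q=15μC, V=3.00V), C5(4μF, Q=3μC, V=0.75V)
Op 1: GROUND 3: Q3=0; energy lost=19.600
Op 2: CLOSE 2-5: Q_total=10.00, C_total=5.00, V=2.00; Q2=2.00, Q5=8.00; dissipated=15.625
Op 3: CLOSE 3-4: Q_total=15.00, C_total=10.00, V=1.50; Q3=7.50, Q4=7.50; dissipated=11.250
Op 4: CLOSE 3-5: Q_total=15.50, C_total=9.00, V=1.72; Q3=8.61, Q5=6.89; dissipated=0.278
Op 5: GROUND 5: Q5=0; energy lost=5.932
Total dissipated: 52.685 μJ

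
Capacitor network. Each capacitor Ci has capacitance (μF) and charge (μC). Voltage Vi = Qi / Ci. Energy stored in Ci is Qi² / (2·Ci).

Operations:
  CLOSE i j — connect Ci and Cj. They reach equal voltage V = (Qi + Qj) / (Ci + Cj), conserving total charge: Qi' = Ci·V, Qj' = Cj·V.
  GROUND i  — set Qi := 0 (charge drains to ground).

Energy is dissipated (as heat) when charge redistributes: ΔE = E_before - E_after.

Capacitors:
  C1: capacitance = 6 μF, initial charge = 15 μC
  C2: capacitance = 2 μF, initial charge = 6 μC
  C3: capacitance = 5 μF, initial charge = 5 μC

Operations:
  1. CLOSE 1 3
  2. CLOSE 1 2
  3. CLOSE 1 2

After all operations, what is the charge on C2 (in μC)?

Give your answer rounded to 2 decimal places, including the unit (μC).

Initial: C1(6μF, Q=15μC, V=2.50V), C2(2μF, Q=6μC, V=3.00V), C3(5μF, Q=5μC, V=1.00V)
Op 1: CLOSE 1-3: Q_total=20.00, C_total=11.00, V=1.82; Q1=10.91, Q3=9.09; dissipated=3.068
Op 2: CLOSE 1-2: Q_total=16.91, C_total=8.00, V=2.11; Q1=12.68, Q2=4.23; dissipated=1.048
Op 3: CLOSE 1-2: Q_total=16.91, C_total=8.00, V=2.11; Q1=12.68, Q2=4.23; dissipated=0.000
Final charges: Q1=12.68, Q2=4.23, Q3=9.09

Answer: 4.23 μC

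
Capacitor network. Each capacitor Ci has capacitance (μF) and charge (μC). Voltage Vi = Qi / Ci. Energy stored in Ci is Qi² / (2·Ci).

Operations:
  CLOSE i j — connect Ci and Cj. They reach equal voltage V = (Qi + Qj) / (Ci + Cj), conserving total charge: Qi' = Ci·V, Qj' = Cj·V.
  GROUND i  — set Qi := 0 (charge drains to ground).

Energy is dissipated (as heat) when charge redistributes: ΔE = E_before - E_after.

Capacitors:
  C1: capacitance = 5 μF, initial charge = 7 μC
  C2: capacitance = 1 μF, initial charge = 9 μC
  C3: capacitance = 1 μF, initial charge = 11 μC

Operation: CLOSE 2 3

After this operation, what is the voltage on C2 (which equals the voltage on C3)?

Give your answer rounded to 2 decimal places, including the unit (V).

Answer: 10.00 V

Derivation:
Initial: C1(5μF, Q=7μC, V=1.40V), C2(1μF, Q=9μC, V=9.00V), C3(1μF, Q=11μC, V=11.00V)
Op 1: CLOSE 2-3: Q_total=20.00, C_total=2.00, V=10.00; Q2=10.00, Q3=10.00; dissipated=1.000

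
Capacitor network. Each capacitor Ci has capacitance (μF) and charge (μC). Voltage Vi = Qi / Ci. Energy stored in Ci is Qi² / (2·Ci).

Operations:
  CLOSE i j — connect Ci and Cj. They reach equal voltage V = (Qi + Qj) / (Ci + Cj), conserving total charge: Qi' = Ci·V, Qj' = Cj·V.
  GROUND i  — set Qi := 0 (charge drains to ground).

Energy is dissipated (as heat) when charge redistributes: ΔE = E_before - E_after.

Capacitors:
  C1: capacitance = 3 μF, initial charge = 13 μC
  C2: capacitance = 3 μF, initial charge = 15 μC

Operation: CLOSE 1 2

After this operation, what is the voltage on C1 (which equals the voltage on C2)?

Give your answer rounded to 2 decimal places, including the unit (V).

Answer: 4.67 V

Derivation:
Initial: C1(3μF, Q=13μC, V=4.33V), C2(3μF, Q=15μC, V=5.00V)
Op 1: CLOSE 1-2: Q_total=28.00, C_total=6.00, V=4.67; Q1=14.00, Q2=14.00; dissipated=0.333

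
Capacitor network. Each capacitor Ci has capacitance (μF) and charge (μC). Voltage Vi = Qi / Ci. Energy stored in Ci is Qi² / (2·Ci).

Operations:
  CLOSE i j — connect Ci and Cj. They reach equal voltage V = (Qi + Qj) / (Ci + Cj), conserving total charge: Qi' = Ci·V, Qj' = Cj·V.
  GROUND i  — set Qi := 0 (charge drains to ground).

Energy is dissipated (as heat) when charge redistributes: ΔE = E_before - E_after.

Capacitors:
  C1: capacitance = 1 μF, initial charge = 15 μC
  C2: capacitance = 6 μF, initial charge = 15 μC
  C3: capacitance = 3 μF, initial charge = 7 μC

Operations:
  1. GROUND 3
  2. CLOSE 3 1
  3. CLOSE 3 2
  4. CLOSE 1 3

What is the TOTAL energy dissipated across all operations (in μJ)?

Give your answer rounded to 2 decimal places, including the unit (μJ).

Answer: 94.36 μJ

Derivation:
Initial: C1(1μF, Q=15μC, V=15.00V), C2(6μF, Q=15μC, V=2.50V), C3(3μF, Q=7μC, V=2.33V)
Op 1: GROUND 3: Q3=0; energy lost=8.167
Op 2: CLOSE 3-1: Q_total=15.00, C_total=4.00, V=3.75; Q3=11.25, Q1=3.75; dissipated=84.375
Op 3: CLOSE 3-2: Q_total=26.25, C_total=9.00, V=2.92; Q3=8.75, Q2=17.50; dissipated=1.562
Op 4: CLOSE 1-3: Q_total=12.50, C_total=4.00, V=3.12; Q1=3.12, Q3=9.38; dissipated=0.260
Total dissipated: 94.365 μJ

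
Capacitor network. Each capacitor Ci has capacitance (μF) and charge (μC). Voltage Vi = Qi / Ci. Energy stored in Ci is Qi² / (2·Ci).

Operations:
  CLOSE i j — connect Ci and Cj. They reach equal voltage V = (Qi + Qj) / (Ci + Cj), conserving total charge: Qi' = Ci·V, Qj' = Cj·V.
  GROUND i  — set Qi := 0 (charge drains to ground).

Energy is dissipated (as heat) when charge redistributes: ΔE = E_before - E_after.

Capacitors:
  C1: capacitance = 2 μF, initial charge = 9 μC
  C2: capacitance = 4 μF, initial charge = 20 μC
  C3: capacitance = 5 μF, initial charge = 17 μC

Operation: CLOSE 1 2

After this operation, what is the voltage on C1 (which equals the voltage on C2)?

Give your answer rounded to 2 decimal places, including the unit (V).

Initial: C1(2μF, Q=9μC, V=4.50V), C2(4μF, Q=20μC, V=5.00V), C3(5μF, Q=17μC, V=3.40V)
Op 1: CLOSE 1-2: Q_total=29.00, C_total=6.00, V=4.83; Q1=9.67, Q2=19.33; dissipated=0.167

Answer: 4.83 V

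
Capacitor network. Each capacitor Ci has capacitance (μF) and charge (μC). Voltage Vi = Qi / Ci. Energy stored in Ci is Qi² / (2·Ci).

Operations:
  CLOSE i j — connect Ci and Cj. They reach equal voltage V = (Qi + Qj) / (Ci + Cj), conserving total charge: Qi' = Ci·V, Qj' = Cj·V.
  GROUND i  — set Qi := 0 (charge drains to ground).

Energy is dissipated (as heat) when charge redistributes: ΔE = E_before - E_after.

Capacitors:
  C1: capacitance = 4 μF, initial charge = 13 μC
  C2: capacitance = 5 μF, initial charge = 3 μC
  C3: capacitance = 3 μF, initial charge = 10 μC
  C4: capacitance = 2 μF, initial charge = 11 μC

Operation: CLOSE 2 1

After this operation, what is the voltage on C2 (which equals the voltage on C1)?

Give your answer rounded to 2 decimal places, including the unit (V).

Answer: 1.78 V

Derivation:
Initial: C1(4μF, Q=13μC, V=3.25V), C2(5μF, Q=3μC, V=0.60V), C3(3μF, Q=10μC, V=3.33V), C4(2μF, Q=11μC, V=5.50V)
Op 1: CLOSE 2-1: Q_total=16.00, C_total=9.00, V=1.78; Q2=8.89, Q1=7.11; dissipated=7.803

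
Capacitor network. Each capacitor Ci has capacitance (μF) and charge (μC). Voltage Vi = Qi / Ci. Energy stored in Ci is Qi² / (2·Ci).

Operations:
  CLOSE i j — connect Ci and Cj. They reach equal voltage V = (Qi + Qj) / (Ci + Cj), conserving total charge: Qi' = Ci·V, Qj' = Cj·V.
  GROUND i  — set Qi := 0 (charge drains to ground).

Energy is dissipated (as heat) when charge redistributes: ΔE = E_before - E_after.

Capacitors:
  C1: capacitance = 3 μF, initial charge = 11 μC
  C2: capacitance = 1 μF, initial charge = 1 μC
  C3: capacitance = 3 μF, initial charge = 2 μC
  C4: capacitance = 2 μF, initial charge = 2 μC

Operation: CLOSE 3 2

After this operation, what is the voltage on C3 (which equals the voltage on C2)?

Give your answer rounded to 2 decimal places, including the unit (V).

Initial: C1(3μF, Q=11μC, V=3.67V), C2(1μF, Q=1μC, V=1.00V), C3(3μF, Q=2μC, V=0.67V), C4(2μF, Q=2μC, V=1.00V)
Op 1: CLOSE 3-2: Q_total=3.00, C_total=4.00, V=0.75; Q3=2.25, Q2=0.75; dissipated=0.042

Answer: 0.75 V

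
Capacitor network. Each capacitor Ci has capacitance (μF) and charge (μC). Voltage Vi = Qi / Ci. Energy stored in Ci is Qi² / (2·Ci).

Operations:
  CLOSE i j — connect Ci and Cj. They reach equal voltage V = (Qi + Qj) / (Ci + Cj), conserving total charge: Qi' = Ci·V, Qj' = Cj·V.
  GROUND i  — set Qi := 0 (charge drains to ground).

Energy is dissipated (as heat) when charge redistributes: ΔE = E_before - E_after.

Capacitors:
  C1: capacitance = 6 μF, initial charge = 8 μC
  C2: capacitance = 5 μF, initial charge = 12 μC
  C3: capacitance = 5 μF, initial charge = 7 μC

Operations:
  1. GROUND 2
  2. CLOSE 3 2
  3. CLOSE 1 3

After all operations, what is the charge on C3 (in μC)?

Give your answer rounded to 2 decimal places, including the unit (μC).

Initial: C1(6μF, Q=8μC, V=1.33V), C2(5μF, Q=12μC, V=2.40V), C3(5μF, Q=7μC, V=1.40V)
Op 1: GROUND 2: Q2=0; energy lost=14.400
Op 2: CLOSE 3-2: Q_total=7.00, C_total=10.00, V=0.70; Q3=3.50, Q2=3.50; dissipated=2.450
Op 3: CLOSE 1-3: Q_total=11.50, C_total=11.00, V=1.05; Q1=6.27, Q3=5.23; dissipated=0.547
Final charges: Q1=6.27, Q2=3.50, Q3=5.23

Answer: 5.23 μC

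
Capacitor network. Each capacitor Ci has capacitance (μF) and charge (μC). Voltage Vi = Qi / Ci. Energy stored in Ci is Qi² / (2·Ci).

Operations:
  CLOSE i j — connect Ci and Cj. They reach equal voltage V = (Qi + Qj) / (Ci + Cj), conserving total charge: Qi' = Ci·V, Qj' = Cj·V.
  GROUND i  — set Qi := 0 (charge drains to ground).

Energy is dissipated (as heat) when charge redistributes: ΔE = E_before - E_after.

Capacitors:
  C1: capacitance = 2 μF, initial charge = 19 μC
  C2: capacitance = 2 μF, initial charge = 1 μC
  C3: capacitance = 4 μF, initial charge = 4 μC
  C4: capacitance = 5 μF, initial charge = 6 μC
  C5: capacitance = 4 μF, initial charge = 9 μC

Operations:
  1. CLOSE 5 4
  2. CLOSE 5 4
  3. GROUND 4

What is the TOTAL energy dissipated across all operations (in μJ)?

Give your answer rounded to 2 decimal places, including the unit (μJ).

Answer: 8.17 μJ

Derivation:
Initial: C1(2μF, Q=19μC, V=9.50V), C2(2μF, Q=1μC, V=0.50V), C3(4μF, Q=4μC, V=1.00V), C4(5μF, Q=6μC, V=1.20V), C5(4μF, Q=9μC, V=2.25V)
Op 1: CLOSE 5-4: Q_total=15.00, C_total=9.00, V=1.67; Q5=6.67, Q4=8.33; dissipated=1.225
Op 2: CLOSE 5-4: Q_total=15.00, C_total=9.00, V=1.67; Q5=6.67, Q4=8.33; dissipated=0.000
Op 3: GROUND 4: Q4=0; energy lost=6.944
Total dissipated: 8.169 μJ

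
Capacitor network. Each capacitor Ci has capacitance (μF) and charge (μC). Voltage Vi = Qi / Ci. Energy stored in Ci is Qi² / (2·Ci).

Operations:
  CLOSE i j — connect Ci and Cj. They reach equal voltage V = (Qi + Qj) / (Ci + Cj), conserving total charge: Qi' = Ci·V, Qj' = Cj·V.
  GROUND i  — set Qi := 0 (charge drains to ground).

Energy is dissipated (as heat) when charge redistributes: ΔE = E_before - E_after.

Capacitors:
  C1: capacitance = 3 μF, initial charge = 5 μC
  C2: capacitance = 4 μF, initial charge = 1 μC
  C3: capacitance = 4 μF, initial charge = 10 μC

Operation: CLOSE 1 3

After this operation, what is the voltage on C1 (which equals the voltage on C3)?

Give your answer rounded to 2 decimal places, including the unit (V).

Initial: C1(3μF, Q=5μC, V=1.67V), C2(4μF, Q=1μC, V=0.25V), C3(4μF, Q=10μC, V=2.50V)
Op 1: CLOSE 1-3: Q_total=15.00, C_total=7.00, V=2.14; Q1=6.43, Q3=8.57; dissipated=0.595

Answer: 2.14 V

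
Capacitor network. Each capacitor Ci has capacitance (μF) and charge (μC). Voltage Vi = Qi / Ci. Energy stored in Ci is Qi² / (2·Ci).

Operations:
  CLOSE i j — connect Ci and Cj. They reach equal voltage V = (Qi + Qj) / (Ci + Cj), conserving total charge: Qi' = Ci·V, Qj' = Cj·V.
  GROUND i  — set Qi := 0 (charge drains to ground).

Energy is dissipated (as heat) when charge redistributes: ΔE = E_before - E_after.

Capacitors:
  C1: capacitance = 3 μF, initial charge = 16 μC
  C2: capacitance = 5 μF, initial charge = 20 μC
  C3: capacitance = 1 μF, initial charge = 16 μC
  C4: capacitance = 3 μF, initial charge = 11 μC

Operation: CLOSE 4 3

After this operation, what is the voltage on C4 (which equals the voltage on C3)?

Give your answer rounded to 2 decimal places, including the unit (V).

Answer: 6.75 V

Derivation:
Initial: C1(3μF, Q=16μC, V=5.33V), C2(5μF, Q=20μC, V=4.00V), C3(1μF, Q=16μC, V=16.00V), C4(3μF, Q=11μC, V=3.67V)
Op 1: CLOSE 4-3: Q_total=27.00, C_total=4.00, V=6.75; Q4=20.25, Q3=6.75; dissipated=57.042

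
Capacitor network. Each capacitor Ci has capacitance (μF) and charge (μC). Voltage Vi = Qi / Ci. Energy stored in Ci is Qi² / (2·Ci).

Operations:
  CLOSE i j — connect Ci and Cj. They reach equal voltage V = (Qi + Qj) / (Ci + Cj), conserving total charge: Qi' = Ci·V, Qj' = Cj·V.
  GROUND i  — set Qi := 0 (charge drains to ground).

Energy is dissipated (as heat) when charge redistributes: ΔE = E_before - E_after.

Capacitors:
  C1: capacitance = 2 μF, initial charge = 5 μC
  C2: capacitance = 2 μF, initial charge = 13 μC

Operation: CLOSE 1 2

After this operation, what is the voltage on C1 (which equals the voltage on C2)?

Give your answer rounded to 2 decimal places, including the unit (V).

Initial: C1(2μF, Q=5μC, V=2.50V), C2(2μF, Q=13μC, V=6.50V)
Op 1: CLOSE 1-2: Q_total=18.00, C_total=4.00, V=4.50; Q1=9.00, Q2=9.00; dissipated=8.000

Answer: 4.50 V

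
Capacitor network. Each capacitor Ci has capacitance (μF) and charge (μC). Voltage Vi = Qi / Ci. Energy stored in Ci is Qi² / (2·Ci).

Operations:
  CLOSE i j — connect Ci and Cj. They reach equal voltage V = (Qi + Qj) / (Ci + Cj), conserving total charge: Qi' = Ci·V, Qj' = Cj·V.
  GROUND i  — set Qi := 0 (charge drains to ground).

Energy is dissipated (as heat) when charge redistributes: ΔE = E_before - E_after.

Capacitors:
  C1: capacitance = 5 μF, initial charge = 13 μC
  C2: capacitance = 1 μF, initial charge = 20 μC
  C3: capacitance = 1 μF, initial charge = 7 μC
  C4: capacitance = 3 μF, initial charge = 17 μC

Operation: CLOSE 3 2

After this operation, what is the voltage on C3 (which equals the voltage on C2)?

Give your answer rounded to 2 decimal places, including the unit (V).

Initial: C1(5μF, Q=13μC, V=2.60V), C2(1μF, Q=20μC, V=20.00V), C3(1μF, Q=7μC, V=7.00V), C4(3μF, Q=17μC, V=5.67V)
Op 1: CLOSE 3-2: Q_total=27.00, C_total=2.00, V=13.50; Q3=13.50, Q2=13.50; dissipated=42.250

Answer: 13.50 V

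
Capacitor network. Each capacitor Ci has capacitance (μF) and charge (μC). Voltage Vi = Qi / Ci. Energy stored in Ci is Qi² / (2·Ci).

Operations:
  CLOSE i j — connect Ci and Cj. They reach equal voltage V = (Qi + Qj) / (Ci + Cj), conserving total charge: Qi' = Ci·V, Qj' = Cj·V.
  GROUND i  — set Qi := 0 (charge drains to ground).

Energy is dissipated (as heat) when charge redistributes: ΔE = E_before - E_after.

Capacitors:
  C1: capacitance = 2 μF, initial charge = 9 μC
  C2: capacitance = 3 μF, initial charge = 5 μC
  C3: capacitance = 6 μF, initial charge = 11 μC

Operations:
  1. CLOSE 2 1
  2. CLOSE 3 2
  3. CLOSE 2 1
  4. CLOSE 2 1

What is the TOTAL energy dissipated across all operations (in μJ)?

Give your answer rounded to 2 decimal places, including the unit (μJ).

Answer: 6.00 μJ

Derivation:
Initial: C1(2μF, Q=9μC, V=4.50V), C2(3μF, Q=5μC, V=1.67V), C3(6μF, Q=11μC, V=1.83V)
Op 1: CLOSE 2-1: Q_total=14.00, C_total=5.00, V=2.80; Q2=8.40, Q1=5.60; dissipated=4.817
Op 2: CLOSE 3-2: Q_total=19.40, C_total=9.00, V=2.16; Q3=12.93, Q2=6.47; dissipated=0.934
Op 3: CLOSE 2-1: Q_total=12.07, C_total=5.00, V=2.41; Q2=7.24, Q1=4.83; dissipated=0.249
Op 4: CLOSE 2-1: Q_total=12.07, C_total=5.00, V=2.41; Q2=7.24, Q1=4.83; dissipated=0.000
Total dissipated: 6.000 μJ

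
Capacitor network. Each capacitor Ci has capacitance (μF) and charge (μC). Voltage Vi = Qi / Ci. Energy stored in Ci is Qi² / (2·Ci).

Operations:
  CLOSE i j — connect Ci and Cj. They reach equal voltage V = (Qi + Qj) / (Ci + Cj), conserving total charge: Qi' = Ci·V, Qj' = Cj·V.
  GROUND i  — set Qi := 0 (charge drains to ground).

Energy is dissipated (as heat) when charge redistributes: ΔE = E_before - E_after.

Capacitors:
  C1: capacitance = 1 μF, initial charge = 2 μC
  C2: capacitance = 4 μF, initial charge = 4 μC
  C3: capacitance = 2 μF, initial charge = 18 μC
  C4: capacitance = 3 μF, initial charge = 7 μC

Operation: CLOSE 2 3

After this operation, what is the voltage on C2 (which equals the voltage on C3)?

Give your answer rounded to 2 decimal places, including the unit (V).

Answer: 3.67 V

Derivation:
Initial: C1(1μF, Q=2μC, V=2.00V), C2(4μF, Q=4μC, V=1.00V), C3(2μF, Q=18μC, V=9.00V), C4(3μF, Q=7μC, V=2.33V)
Op 1: CLOSE 2-3: Q_total=22.00, C_total=6.00, V=3.67; Q2=14.67, Q3=7.33; dissipated=42.667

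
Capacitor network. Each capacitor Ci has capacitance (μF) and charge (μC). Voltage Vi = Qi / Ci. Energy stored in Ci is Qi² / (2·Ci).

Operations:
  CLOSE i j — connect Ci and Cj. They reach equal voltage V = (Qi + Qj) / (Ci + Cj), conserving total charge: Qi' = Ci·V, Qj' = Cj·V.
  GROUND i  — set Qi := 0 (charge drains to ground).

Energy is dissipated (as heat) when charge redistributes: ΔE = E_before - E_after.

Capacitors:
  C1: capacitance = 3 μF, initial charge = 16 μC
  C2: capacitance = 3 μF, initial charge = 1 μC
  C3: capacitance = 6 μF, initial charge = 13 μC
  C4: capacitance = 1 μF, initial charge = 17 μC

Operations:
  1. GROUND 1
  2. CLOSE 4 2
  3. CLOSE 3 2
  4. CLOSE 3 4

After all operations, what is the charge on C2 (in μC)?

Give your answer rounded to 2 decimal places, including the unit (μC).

Initial: C1(3μF, Q=16μC, V=5.33V), C2(3μF, Q=1μC, V=0.33V), C3(6μF, Q=13μC, V=2.17V), C4(1μF, Q=17μC, V=17.00V)
Op 1: GROUND 1: Q1=0; energy lost=42.667
Op 2: CLOSE 4-2: Q_total=18.00, C_total=4.00, V=4.50; Q4=4.50, Q2=13.50; dissipated=104.167
Op 3: CLOSE 3-2: Q_total=26.50, C_total=9.00, V=2.94; Q3=17.67, Q2=8.83; dissipated=5.444
Op 4: CLOSE 3-4: Q_total=22.17, C_total=7.00, V=3.17; Q3=19.00, Q4=3.17; dissipated=1.037
Final charges: Q1=0.00, Q2=8.83, Q3=19.00, Q4=3.17

Answer: 8.83 μC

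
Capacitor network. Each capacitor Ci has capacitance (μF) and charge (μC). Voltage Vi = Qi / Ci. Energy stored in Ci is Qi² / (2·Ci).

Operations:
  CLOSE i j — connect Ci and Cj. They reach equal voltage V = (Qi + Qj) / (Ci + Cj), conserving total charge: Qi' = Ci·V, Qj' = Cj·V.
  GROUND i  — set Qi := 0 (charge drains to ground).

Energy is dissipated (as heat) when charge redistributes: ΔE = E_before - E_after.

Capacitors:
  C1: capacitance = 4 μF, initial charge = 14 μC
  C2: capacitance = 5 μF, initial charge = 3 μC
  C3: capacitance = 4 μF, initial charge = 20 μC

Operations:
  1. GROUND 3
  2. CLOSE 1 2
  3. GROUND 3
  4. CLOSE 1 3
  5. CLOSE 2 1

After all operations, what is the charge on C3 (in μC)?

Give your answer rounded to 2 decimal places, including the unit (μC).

Initial: C1(4μF, Q=14μC, V=3.50V), C2(5μF, Q=3μC, V=0.60V), C3(4μF, Q=20μC, V=5.00V)
Op 1: GROUND 3: Q3=0; energy lost=50.000
Op 2: CLOSE 1-2: Q_total=17.00, C_total=9.00, V=1.89; Q1=7.56, Q2=9.44; dissipated=9.344
Op 3: GROUND 3: Q3=0; energy lost=0.000
Op 4: CLOSE 1-3: Q_total=7.56, C_total=8.00, V=0.94; Q1=3.78, Q3=3.78; dissipated=3.568
Op 5: CLOSE 2-1: Q_total=13.22, C_total=9.00, V=1.47; Q2=7.35, Q1=5.88; dissipated=0.991
Final charges: Q1=5.88, Q2=7.35, Q3=3.78

Answer: 3.78 μC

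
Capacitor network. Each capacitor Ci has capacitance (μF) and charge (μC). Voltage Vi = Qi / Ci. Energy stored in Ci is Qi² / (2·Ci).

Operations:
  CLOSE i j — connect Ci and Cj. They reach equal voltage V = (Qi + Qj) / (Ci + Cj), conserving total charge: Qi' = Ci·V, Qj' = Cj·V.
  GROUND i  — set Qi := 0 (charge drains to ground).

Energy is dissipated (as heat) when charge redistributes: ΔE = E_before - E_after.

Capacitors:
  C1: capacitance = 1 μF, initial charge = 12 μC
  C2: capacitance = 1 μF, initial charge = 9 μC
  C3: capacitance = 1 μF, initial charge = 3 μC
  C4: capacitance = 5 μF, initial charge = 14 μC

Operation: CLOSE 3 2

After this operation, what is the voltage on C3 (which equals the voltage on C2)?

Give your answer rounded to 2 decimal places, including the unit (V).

Answer: 6.00 V

Derivation:
Initial: C1(1μF, Q=12μC, V=12.00V), C2(1μF, Q=9μC, V=9.00V), C3(1μF, Q=3μC, V=3.00V), C4(5μF, Q=14μC, V=2.80V)
Op 1: CLOSE 3-2: Q_total=12.00, C_total=2.00, V=6.00; Q3=6.00, Q2=6.00; dissipated=9.000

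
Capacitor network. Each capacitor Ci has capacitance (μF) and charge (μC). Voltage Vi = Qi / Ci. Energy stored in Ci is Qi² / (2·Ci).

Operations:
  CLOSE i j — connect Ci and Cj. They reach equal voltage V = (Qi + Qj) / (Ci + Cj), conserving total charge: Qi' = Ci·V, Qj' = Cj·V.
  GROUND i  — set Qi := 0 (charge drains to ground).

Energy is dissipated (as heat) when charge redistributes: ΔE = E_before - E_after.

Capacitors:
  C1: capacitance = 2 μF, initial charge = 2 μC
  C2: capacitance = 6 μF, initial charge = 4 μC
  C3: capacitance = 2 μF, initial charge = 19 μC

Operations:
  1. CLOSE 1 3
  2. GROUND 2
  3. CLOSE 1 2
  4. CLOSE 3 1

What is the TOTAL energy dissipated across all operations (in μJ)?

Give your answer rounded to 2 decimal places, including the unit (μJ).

Initial: C1(2μF, Q=2μC, V=1.00V), C2(6μF, Q=4μC, V=0.67V), C3(2μF, Q=19μC, V=9.50V)
Op 1: CLOSE 1-3: Q_total=21.00, C_total=4.00, V=5.25; Q1=10.50, Q3=10.50; dissipated=36.125
Op 2: GROUND 2: Q2=0; energy lost=1.333
Op 3: CLOSE 1-2: Q_total=10.50, C_total=8.00, V=1.31; Q1=2.62, Q2=7.88; dissipated=20.672
Op 4: CLOSE 3-1: Q_total=13.12, C_total=4.00, V=3.28; Q3=6.56, Q1=6.56; dissipated=7.752
Total dissipated: 65.882 μJ

Answer: 65.88 μJ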